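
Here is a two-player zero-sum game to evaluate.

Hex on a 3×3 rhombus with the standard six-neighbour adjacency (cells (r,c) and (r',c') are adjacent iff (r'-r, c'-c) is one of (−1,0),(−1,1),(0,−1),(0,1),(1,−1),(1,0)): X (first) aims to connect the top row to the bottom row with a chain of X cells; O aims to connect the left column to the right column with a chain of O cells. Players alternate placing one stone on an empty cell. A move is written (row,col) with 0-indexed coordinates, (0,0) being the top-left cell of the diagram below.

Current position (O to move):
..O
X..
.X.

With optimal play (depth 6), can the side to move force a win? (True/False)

O winning at [..O/X../.X.]: False

[..O/X../.X.] O move#1: (0,0):-1/O.O/X../.X.*, (0,1):-1/.OO/X../.X., (1,1):-1/..O/XO./.X., (1,2):-1/..O/X.O/.X., (2,0):-1/..O/X../OX., (2,2):-1/..O/X../.XO
[O.O/X../.X.] X move#2: (0,1):+1/OXO/X../.X.*, (1,1):-1/O.O/XX./.X., (1,2):-1/O.O/X.X/.X., (2,0):-1/O.O/X../XX., (2,2):-1/O.O/X../.XX
[OXO/X../.X.] O move#3: (1,1):-1/OXO/XO./.X.*, (1,2):-1/OXO/X.O/.X., (2,0):-1/OXO/X../OX., (2,2):-1/OXO/X../.XO
[OXO/XO./.X.] X move#4: (1,2):-1/OXO/XOX/.X., (2,0):+1/OXO/XO./XX.*, (2,2):-1/OXO/XO./.XX
[OXO/XO./XX.] end (terminal -1, O#5); searched ..O/X../.X. to 6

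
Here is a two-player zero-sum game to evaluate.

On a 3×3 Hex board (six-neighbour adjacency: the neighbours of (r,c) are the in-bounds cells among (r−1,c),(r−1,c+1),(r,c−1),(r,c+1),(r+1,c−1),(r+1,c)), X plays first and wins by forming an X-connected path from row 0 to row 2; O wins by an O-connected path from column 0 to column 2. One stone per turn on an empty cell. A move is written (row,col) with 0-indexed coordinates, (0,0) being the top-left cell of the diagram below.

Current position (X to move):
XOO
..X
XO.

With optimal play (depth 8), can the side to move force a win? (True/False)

p1 X@[XOO/..X/XO.]: (1,0)[XOO/X.X/XO.]+1* (1,1)[XOO/.XX/XO.]-1 (2,2)[XOO/..X/XOX]-1
p2 O@[XOO/X.X/XO.] terminal -1; root [XOO/..X/XO.] d8

X winning at [XOO/..X/XO.]: True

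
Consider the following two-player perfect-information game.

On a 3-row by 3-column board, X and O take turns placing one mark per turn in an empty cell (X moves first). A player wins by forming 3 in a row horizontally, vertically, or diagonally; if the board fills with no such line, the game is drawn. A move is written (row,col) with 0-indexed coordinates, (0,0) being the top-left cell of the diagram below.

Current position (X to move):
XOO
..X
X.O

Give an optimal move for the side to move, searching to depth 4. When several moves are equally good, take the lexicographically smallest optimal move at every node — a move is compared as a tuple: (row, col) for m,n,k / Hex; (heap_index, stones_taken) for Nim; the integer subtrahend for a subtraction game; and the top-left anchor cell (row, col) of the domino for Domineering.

ply 1, X at XOO/..X/X.O | (1,0)=+1→XOO/X.X/X.O*; (1,1)=+0→XOO/.XX/X.O; (2,1)=+0→XOO/..X/XXO
ply 2: XOO/X.X/X.O is terminal -1 (O); from XOO/..X/X.O depth 4

X's best at [XOO/..X/X.O]: (1,0)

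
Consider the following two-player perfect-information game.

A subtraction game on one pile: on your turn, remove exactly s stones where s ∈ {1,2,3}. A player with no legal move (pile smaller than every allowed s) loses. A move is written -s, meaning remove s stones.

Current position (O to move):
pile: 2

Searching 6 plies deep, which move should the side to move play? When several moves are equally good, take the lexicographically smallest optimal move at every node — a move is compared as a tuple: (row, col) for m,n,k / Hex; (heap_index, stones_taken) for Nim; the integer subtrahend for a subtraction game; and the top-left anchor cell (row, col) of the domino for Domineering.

O's best at [2]: -2

[2] O move#1: -1:-1/1, -2:+1/0*
[0] end (terminal -1, X#2); searched 2 to 6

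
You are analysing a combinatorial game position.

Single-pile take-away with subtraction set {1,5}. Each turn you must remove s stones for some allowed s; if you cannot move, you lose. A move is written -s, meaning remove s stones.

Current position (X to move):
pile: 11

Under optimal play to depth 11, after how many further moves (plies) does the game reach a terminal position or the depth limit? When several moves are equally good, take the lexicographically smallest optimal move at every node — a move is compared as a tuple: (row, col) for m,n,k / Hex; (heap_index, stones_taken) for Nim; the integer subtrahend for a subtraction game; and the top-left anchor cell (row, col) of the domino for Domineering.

PV length from [11]: 11 plies

[11] X move#1: -1:+1/10*, -5:+1/6
[10] O move#2: -1:-1/9*, -5:-1/5
[9] X move#3: -1:+1/8*, -5:+1/4
[8] O move#4: -1:-1/7*, -5:-1/3
[7] X move#5: -1:+1/6*, -5:+1/2
[6] O move#6: -1:-1/5*, -5:-1/1
[5] X move#7: -1:+1/4*, -5:+1/0
[4] O move#8: -1:-1/3*
[3] X move#9: -1:+1/2*
[2] O move#10: -1:-1/1*
[1] X move#11: -1:+1/0*
[0] end (terminal -1, O#12); searched 11 to 11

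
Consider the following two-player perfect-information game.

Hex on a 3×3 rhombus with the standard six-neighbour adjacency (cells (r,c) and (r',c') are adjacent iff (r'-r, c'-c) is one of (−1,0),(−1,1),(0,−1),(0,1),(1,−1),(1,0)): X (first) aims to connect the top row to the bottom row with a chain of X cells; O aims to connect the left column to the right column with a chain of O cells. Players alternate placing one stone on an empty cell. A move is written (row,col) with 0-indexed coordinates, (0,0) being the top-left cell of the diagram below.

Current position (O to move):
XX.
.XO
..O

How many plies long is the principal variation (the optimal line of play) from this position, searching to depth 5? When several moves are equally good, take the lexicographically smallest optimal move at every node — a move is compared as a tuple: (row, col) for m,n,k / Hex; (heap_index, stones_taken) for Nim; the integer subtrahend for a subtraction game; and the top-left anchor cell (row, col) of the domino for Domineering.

[XX./.XO/..O] O move#1: (0,2):-1/XXO/.XO/..O*, (1,0):-1/XX./OXO/..O, (2,0):-1/XX./.XO/O.O, (2,1):-1/XX./.XO/.OO
[XXO/.XO/..O] X move#2: (1,0):+1/XXO/XXO/..O*, (2,0):+1/XXO/.XO/X.O, (2,1):+1/XXO/.XO/.XO
[XXO/XXO/..O] O move#3: (2,0):-1/XXO/XXO/O.O*, (2,1):-1/XXO/XXO/.OO
[XXO/XXO/O.O] X move#4: (2,1):+1/XXO/XXO/OXO*
[XXO/XXO/OXO] end (terminal -1, O#5); searched XX./.XO/..O to 5

PV length from [XX./.XO/..O]: 4 plies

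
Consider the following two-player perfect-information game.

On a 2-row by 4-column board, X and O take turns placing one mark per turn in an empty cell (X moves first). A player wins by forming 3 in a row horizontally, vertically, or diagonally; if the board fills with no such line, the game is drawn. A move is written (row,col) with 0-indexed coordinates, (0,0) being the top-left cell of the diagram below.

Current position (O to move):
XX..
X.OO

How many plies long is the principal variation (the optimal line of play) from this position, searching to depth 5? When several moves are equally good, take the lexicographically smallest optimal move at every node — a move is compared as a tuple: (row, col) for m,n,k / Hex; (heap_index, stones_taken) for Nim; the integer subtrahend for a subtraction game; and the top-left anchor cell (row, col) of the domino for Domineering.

[XX../X.OO] O move#1: (0,2):+0/XXO./X.OO, (0,3):-1/XX.O/X.OO, (1,1):+1/XX../XOOO*
[XX../XOOO] end (terminal -1, X#2); searched XX../X.OO to 5

PV length from [XX../X.OO]: 1 ply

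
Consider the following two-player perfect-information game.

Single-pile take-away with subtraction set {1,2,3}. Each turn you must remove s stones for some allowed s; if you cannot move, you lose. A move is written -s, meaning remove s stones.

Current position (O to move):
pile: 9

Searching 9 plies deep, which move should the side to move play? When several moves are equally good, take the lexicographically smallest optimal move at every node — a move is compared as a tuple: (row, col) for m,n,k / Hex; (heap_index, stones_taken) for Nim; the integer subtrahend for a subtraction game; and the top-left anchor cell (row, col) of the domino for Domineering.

[9] O move#1: -1:+1/8*, -2:-1/7, -3:-1/6
[8] X move#2: -1:-1/7*, -2:-1/6, -3:-1/5
[7] O move#3: -1:-1/6, -2:-1/5, -3:+1/4*
[4] X move#4: -1:-1/3*, -2:-1/2, -3:-1/1
[3] O move#5: -1:-1/2, -2:-1/1, -3:+1/0*
[0] end (terminal -1, X#6); searched 9 to 9

O's best at [9]: -1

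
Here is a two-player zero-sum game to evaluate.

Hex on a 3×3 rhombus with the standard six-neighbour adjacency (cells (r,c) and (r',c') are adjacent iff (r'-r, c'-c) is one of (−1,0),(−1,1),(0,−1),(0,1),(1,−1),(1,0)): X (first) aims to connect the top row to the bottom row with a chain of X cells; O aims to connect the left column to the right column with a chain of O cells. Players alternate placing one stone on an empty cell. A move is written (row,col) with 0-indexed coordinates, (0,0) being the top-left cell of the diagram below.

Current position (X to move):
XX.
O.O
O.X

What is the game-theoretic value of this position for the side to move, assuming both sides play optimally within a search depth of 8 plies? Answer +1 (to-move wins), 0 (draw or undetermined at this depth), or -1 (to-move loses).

value(XX./O.O/O.X, X) = -1

[XX./O.O/O.X] X move#1: (0,2):-1/XXX/O.O/O.X*, (1,1):-1/XX./OXO/O.X, (2,1):-1/XX./O.O/OXX
[XXX/O.O/O.X] O move#2: (1,1):+1/XXX/OOO/O.X*, (2,1):+1/XXX/O.O/OOX
[XXX/OOO/O.X] end (terminal -1, X#3); searched XX./O.O/O.X to 8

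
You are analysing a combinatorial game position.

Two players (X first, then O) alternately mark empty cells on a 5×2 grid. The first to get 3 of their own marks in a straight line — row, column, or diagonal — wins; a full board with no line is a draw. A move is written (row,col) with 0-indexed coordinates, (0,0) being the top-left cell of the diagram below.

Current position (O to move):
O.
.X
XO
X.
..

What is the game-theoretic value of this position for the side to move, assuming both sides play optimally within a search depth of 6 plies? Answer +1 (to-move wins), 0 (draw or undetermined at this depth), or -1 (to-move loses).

p1 O@[O./.X/XO/X./..]: (0,1)[OO/.X/XO/X./..]-1* (1,0)[O./OX/XO/X./..]-1 (3,1)[O./.X/XO/XO/..]-1 (4,0)[O./.X/XO/X./O.]-1 (4,1)[O./.X/XO/X./.O]-1
p2 X@[OO/.X/XO/X./..]: (1,0)[OO/XX/XO/X./..]+1* (3,1)[OO/.X/XO/XX/..]+1 (4,0)[OO/.X/XO/X./X.]+1 (4,1)[OO/.X/XO/X./.X]+1
p3 O@[OO/XX/XO/X./..] terminal -1; root [O./.X/XO/X./..] d6

value(O./.X/XO/X./.., O) = -1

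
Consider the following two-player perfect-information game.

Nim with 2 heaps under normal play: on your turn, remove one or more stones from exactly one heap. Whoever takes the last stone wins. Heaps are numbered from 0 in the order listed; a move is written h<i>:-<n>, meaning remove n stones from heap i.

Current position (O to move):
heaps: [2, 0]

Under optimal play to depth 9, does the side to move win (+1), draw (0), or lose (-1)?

[(2,0)] O move#1: h0:-1:-1/(1,0), h0:-2:+1/(0,0)*
[(0,0)] end (terminal -1, X#2); searched (2,0) to 9

value((2,0), O) = +1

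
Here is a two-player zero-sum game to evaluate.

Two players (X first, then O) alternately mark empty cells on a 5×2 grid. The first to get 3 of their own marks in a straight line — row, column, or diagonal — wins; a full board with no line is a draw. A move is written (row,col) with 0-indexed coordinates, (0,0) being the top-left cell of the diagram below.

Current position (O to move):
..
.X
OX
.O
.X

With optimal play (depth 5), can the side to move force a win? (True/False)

ply 1, O at ../.X/OX/.O/.X | (0,0)=-1→O./.X/OX/.O/.X; (0,1)=+0→.O/.X/OX/.O/.X*; (1,0)=-1→../OX/OX/.O/.X; (3,0)=-1→../.X/OX/OO/.X; (4,0)=-1→../.X/OX/.O/OX
ply 2, X at .O/.X/OX/.O/.X | (0,0)=-1→XO/.X/OX/.O/.X; (1,0)=+0→.O/XX/OX/.O/.X*; (3,0)=+0→.O/.X/OX/XO/.X; (4,0)=-1→.O/.X/OX/.O/XX
ply 3, O at .O/XX/OX/.O/.X | (0,0)=+0→OO/XX/OX/.O/.X*; (3,0)=+0→.O/XX/OX/OO/.X; (4,0)=+0→.O/XX/OX/.O/OX
ply 4, X at OO/XX/OX/.O/.X | (3,0)=+0→OO/XX/OX/XO/.X*; (4,0)=+0→OO/XX/OX/.O/XX
ply 5, O at OO/XX/OX/XO/.X | (4,0)=+0→OO/XX/OX/XO/OX*
ply 6: OO/XX/OX/XO/OX is terminal +0 (X); from ../.X/OX/.O/.X depth 5

O winning at [../.X/OX/.O/.X]: False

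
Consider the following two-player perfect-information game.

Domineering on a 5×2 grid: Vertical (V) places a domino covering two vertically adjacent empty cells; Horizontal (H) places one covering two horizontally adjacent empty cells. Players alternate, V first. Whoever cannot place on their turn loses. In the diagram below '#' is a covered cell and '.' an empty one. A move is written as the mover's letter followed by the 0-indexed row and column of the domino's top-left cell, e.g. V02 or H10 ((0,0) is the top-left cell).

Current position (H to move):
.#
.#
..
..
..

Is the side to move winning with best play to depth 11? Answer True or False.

[.#/.#/../../..] H move#1: H20:-1/.#/.#/##/../.., H30:+1/.#/.#/../##/..*, H40:-1/.#/.#/../../##
[.#/.#/../##/..] V move#2: V00:-1/##/##/../##/..*, V10:-1/.#/##/#./##/..
[##/##/../##/..] H move#3: H20:+1/##/##/##/##/..*, H40:+1/##/##/../##/##
[##/##/##/##/..] end (terminal -1, V#4); searched .#/.#/../../.. to 11

H winning at [.#/.#/../../..]: True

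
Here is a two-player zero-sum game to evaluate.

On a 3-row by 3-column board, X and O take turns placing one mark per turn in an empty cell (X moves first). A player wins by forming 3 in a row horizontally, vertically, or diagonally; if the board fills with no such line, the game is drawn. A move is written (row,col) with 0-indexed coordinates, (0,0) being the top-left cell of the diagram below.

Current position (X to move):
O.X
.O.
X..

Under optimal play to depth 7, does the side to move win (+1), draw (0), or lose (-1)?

p1 X@[O.X/.O./X..]: (0,1)[OXX/.O./X..]-1 (1,0)[O.X/XO./X..]-1 (1,2)[O.X/.OX/X..]-1 (2,1)[O.X/.O./XX.]-1 (2,2)[O.X/.O./X.X]+1*
p2 O@[O.X/.O./X.X]: (0,1)[OOX/.O./X.X]-1* (1,0)[O.X/OO./X.X]-1 (1,2)[O.X/.OO/X.X]-1 (2,1)[O.X/.O./XOX]-1
p3 X@[OOX/.O./X.X]: (1,0)[OOX/XO./X.X]-1 (1,2)[OOX/.OX/X.X]+1* (2,1)[OOX/.O./XXX]+1
p4 O@[OOX/.OX/X.X] terminal -1; root [O.X/.O./X..] d7

value(O.X/.O./X.., X) = +1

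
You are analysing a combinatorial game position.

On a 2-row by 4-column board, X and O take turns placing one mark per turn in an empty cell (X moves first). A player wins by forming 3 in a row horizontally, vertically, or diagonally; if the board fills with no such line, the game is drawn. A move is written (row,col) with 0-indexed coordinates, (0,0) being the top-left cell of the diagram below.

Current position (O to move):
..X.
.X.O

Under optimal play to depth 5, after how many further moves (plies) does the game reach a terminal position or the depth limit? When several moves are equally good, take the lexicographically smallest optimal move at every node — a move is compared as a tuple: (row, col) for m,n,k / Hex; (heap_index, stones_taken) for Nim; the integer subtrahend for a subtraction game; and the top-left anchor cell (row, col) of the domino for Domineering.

p1 O@[..X./.X.O]: (0,0)[O.X./.X.O]+0* (0,1)[.OX./.X.O]+0 (0,3)[..XO/.X.O]+0 (1,0)[..X./OX.O]-1 (1,2)[..X./.XOO]-1
p2 X@[O.X./.X.O]: (0,1)[OXX./.X.O]+0* (0,3)[O.XX/.X.O]+0 (1,0)[O.X./XX.O]+0 (1,2)[O.X./.XXO]+0
p3 O@[OXX./.X.O]: (0,3)[OXXO/.X.O]+0* (1,0)[OXX./OX.O]-1 (1,2)[OXX./.XOO]-1
p4 X@[OXXO/.X.O]: (1,0)[OXXO/XX.O]+0* (1,2)[OXXO/.XXO]+0
p5 O@[OXXO/XX.O]: (1,2)[OXXO/XXOO]+0*
p6 X@[OXXO/XXOO] terminal +0; root [..X./.X.O] d5

PV length from [..X./.X.O]: 5 plies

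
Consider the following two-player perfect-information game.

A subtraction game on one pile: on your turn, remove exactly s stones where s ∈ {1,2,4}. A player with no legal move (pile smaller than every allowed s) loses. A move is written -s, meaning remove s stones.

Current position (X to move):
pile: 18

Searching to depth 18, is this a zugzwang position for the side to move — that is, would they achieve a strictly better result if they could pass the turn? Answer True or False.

[18] X move#1: -1:-1/17*, -2:-1/16, -4:-1/14
[17] O move#2: -1:-1/16, -2:+1/15*, -4:-1/13
[15] X move#3: -1:-1/14*, -2:-1/13, -4:-1/11
[14] O move#4: -1:-1/13, -2:+1/12*, -4:-1/10
[12] X move#5: -1:-1/11*, -2:-1/10, -4:-1/8
[11] O move#6: -1:-1/10, -2:+1/9*, -4:-1/7
[9] X move#7: -1:-1/8*, -2:-1/7, -4:-1/5
[8] O move#8: -1:-1/7, -2:+1/6*, -4:-1/4
[6] X move#9: -1:-1/5*, -2:-1/4, -4:-1/2
[5] O move#10: -1:-1/4, -2:+1/3*, -4:-1/1
[3] X move#11: -1:-1/2*, -2:-1/1
[2] O move#12: -1:-1/1, -2:+1/0*
[0] end (terminal -1, X#13); searched 18 to 18
pass branch (O moves first from the same position):
  | [18] O move#1: -1:-1/17*, -2:-1/16, -4:-1/14
  | [17] X move#2: -1:-1/16, -2:+1/15*, -4:-1/13
  | [15] O move#3: -1:-1/14*, -2:-1/13, -4:-1/11
  | [14] X move#4: -1:-1/13, -2:+1/12*, -4:-1/10
  | [12] O move#5: -1:-1/11*, -2:-1/10, -4:-1/8
  | [11] X move#6: -1:-1/10, -2:+1/9*, -4:-1/7
  | [9] O move#7: -1:-1/8*, -2:-1/7, -4:-1/5
  | [8] X move#8: -1:-1/7, -2:+1/6*, -4:-1/4
  | [6] O move#9: -1:-1/5*, -2:-1/4, -4:-1/2
  | [5] X move#10: -1:-1/4, -2:+1/3*, -4:-1/1
  | [3] O move#11: -1:-1/2*, -2:-1/1
  | [2] X move#12: -1:-1/1, -2:+1/0*
  | [0] end (terminal -1, O#13); searched 18 to 18
X moving scores -1; X passing scores +1

zugzwang(18, X) = True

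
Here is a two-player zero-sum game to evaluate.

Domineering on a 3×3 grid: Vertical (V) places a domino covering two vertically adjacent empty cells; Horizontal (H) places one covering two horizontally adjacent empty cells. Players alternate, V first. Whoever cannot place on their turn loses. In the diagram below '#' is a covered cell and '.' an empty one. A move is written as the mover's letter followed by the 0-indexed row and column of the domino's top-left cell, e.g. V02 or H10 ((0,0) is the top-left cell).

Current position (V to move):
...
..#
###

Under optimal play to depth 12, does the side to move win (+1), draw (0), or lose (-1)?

value(.../..#/###, V) = +1

p1 V@[.../..#/###]: V00[#../#.#/###]-1 V01[.#./.##/###]+1*
p2 H@[.#./.##/###] terminal -1; root [.../..#/###] d12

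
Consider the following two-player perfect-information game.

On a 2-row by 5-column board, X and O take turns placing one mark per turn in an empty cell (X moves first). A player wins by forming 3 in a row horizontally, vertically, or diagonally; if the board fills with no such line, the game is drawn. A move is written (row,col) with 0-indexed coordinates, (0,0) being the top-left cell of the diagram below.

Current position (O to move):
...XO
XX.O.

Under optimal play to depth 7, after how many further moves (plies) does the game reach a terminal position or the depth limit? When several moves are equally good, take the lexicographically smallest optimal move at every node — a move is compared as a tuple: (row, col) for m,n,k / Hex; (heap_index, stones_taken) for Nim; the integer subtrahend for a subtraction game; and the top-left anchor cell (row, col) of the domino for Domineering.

PV length from [...XO/XX.O.]: 5 plies

p1 O@[...XO/XX.O.]: (0,0)[O..XO/XX.O.]-1 (0,1)[.O.XO/XX.O.]-1 (0,2)[..OXO/XX.O.]-1 (1,2)[...XO/XXOO.]+0* (1,4)[...XO/XX.OO]-1
p2 X@[...XO/XXOO.]: (0,0)[X..XO/XXOO.]-1 (0,1)[.X.XO/XXOO.]-1 (0,2)[..XXO/XXOO.]-1 (1,4)[...XO/XXOOX]+0*
p3 O@[...XO/XXOOX]: (0,0)[O..XO/XXOOX]+0* (0,1)[.O.XO/XXOOX]+0 (0,2)[..OXO/XXOOX]+0
p4 X@[O..XO/XXOOX]: (0,1)[OX.XO/XXOOX]+0* (0,2)[O.XXO/XXOOX]+0
p5 O@[OX.XO/XXOOX]: (0,2)[OXOXO/XXOOX]+0*
p6 X@[OXOXO/XXOOX] terminal +0; root [...XO/XX.O.] d7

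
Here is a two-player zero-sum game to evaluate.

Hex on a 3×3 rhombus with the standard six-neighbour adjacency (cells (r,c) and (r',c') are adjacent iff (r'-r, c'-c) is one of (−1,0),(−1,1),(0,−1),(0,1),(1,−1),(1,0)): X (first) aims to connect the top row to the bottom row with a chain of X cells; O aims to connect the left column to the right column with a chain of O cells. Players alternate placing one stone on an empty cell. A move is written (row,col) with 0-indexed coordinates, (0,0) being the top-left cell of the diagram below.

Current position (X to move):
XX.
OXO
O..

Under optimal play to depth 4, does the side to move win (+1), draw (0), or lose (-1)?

ply 1, X at XX./OXO/O.. | (0,2)=-1→XXX/OXO/O..; (2,1)=+1→XX./OXO/OX.*; (2,2)=-1→XX./OXO/O.X
ply 2: XX./OXO/OX. is terminal -1 (O); from XX./OXO/O.. depth 4

value(XX./OXO/O.., X) = +1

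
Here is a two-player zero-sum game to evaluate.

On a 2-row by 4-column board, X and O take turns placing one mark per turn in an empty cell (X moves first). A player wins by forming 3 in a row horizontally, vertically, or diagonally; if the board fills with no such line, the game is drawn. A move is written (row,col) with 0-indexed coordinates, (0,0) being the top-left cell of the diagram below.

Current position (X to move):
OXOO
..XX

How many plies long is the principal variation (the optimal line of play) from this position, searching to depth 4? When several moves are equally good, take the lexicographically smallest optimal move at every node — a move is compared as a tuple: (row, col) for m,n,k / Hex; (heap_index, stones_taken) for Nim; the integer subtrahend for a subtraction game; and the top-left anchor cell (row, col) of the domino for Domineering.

PV length from [OXOO/..XX]: 1 ply

p1 X@[OXOO/..XX]: (1,0)[OXOO/X.XX]+0 (1,1)[OXOO/.XXX]+1*
p2 O@[OXOO/.XXX] terminal -1; root [OXOO/..XX] d4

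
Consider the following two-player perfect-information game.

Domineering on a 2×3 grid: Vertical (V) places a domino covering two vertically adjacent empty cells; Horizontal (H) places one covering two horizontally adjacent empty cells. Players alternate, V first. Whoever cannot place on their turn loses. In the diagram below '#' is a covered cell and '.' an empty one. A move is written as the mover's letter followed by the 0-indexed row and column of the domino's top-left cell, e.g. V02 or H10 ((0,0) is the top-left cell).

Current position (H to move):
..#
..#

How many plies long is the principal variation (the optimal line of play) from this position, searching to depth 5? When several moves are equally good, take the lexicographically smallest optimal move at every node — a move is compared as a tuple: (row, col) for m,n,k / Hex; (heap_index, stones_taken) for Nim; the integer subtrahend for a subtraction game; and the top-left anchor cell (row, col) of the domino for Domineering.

p1 H@[..#/..#]: H00[###/..#]+1* H10[..#/###]+1
p2 V@[###/..#] terminal -1; root [..#/..#] d5

PV length from [..#/..#]: 1 ply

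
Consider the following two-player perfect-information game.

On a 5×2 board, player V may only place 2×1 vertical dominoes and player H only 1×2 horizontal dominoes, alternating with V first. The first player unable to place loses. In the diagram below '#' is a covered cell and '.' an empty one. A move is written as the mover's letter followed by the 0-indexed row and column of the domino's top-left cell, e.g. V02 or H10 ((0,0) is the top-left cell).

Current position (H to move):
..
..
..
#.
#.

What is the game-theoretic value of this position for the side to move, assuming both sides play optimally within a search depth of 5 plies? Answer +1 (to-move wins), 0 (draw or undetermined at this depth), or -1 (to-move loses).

value(../../../#./#., H) = +1

p1 H@[../../../#./#.]: H00[##/../../#./#.]-1 H10[../##/../#./#.]+1* H20[../../##/#./#.]-1
p2 V@[../##/../#./#.]: V21[../##/.#/##/#.]-1* V31[../##/../##/##]-1
p3 H@[../##/.#/##/#.]: H00[##/##/.#/##/#.]+1*
p4 V@[##/##/.#/##/#.] terminal -1; root [../../../#./#.] d5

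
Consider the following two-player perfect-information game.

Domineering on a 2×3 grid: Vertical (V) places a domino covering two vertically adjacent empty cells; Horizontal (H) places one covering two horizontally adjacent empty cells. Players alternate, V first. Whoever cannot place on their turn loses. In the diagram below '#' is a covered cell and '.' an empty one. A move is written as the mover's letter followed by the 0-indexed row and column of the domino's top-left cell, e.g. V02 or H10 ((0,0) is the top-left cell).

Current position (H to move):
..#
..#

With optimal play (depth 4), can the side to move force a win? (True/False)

H winning at [..#/..#]: True

p1 H@[..#/..#]: H00[###/..#]+1* H10[..#/###]+1
p2 V@[###/..#] terminal -1; root [..#/..#] d4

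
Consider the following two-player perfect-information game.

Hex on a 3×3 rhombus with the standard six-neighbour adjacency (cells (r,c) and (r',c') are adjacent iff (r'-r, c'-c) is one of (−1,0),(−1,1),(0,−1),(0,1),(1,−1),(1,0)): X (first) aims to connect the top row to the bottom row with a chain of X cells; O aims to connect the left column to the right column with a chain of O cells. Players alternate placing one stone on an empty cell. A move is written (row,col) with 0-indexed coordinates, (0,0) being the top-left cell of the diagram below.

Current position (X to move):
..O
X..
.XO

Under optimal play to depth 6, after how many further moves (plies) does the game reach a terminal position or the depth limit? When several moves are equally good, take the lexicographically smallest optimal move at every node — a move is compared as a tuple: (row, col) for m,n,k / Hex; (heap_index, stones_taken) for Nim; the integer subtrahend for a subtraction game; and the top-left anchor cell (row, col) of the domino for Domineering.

PV length from [..O/X../.XO]: 3 plies

ply 1, X at ..O/X../.XO | (0,0)=+1→X.O/X../.XO*; (0,1)=+1→.XO/X../.XO; (1,1)=+1→..O/XX./.XO; (1,2)=+1→..O/X.X/.XO; (2,0)=+1→..O/X../XXO
ply 2, O at X.O/X../.XO | (0,1)=-1→XOO/X../.XO*; (1,1)=-1→X.O/XO./.XO; (1,2)=-1→X.O/X.O/.XO; (2,0)=-1→X.O/X../OXO
ply 3, X at XOO/X../.XO | (1,1)=+1→XOO/XX./.XO*; (1,2)=+1→XOO/X.X/.XO; (2,0)=+1→XOO/X../XXO
ply 4: XOO/XX./.XO is terminal -1 (O); from ..O/X../.XO depth 6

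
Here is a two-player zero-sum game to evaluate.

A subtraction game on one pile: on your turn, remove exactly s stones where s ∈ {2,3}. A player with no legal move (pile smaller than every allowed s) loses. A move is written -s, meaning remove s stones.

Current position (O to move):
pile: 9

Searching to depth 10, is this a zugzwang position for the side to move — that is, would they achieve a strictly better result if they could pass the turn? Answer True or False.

zugzwang(9, O) = False

p1 O@[9]: -2[7]-1 -3[6]+1*
p2 X@[6]: -2[4]-1* -3[3]-1
p3 O@[4]: -2[2]-1 -3[1]+1*
p4 X@[1] terminal -1; root [9] d10
pass branch (X moves first from the same position):
  | p1 X@[9]: -2[7]-1 -3[6]+1*
  | p2 O@[6]: -2[4]-1* -3[3]-1
  | p3 X@[4]: -2[2]-1 -3[1]+1*
  | p4 O@[1] terminal -1; root [9] d10
O moving scores +1; O passing scores -1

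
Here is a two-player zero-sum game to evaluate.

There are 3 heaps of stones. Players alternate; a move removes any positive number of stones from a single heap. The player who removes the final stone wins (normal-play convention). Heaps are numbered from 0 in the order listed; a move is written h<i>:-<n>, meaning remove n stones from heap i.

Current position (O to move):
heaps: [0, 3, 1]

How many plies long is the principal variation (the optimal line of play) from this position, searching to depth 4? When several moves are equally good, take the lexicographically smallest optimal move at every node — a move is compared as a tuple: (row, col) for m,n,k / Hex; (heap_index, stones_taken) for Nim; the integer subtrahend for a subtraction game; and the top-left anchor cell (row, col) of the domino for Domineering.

PV length from [(0,3,1)]: 3 plies

p1 O@[(0,3,1)]: h1:-1[(0,2,1)]-1 h1:-2[(0,1,1)]+1* h1:-3[(0,0,1)]-1 h2:-1[(0,3,0)]-1
p2 X@[(0,1,1)]: h1:-1[(0,0,1)]-1* h2:-1[(0,1,0)]-1
p3 O@[(0,0,1)]: h2:-1[(0,0,0)]+1*
p4 X@[(0,0,0)] terminal -1; root [(0,3,1)] d4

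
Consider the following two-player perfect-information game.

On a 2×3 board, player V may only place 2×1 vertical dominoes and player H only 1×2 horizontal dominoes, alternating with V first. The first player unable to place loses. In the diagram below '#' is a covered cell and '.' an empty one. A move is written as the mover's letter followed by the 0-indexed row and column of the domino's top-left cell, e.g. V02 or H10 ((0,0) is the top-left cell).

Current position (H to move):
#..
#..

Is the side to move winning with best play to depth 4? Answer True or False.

H winning at [#../#..]: True

[#../#..] H move#1: H01:+1/###/#..*, H11:+1/#../###
[###/#..] end (terminal -1, V#2); searched #../#.. to 4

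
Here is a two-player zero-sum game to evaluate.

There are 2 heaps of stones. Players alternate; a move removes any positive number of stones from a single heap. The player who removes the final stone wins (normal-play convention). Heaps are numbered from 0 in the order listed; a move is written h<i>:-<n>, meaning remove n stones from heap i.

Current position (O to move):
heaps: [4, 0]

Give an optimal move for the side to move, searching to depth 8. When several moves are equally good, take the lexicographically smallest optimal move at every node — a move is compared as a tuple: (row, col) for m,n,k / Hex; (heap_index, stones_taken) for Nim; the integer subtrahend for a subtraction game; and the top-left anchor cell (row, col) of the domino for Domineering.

O's best at [(4,0)]: h0:-4

ply 1, O at (4,0) | h0:-1=-1→(3,0); h0:-2=-1→(2,0); h0:-3=-1→(1,0); h0:-4=+1→(0,0)*
ply 2: (0,0) is terminal -1 (X); from (4,0) depth 8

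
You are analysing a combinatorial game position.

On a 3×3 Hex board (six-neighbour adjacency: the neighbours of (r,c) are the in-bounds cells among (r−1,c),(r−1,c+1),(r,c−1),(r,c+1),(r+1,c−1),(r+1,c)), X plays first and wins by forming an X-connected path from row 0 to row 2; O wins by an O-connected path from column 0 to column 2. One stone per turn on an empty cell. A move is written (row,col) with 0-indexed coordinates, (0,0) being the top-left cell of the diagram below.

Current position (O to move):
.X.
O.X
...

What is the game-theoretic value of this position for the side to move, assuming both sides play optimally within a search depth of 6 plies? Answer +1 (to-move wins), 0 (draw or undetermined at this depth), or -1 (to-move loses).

ply 1, O at .X./O.X/... | (0,0)=-1→OX./O.X/...*; (0,2)=-1→.XO/O.X/...; (1,1)=-1→.X./OOX/...; (2,0)=-1→.X./O.X/O..; (2,1)=-1→.X./O.X/.O.; (2,2)=-1→.X./O.X/..O
ply 2, X at OX./O.X/... | (0,2)=+1→OXX/O.X/...*; (1,1)=+1→OX./OXX/...; (2,0)=+1→OX./O.X/X..; (2,1)=+1→OX./O.X/.X.; (2,2)=+1→OX./O.X/..X
ply 3, O at OXX/O.X/... | (1,1)=-1→OXX/OOX/...*; (2,0)=-1→OXX/O.X/O..; (2,1)=-1→OXX/O.X/.O.; (2,2)=-1→OXX/O.X/..O
ply 4, X at OXX/OOX/... | (2,0)=+1→OXX/OOX/X..*; (2,1)=+1→OXX/OOX/.X.; (2,2)=+1→OXX/OOX/..X
ply 5, O at OXX/OOX/X.. | (2,1)=-1→OXX/OOX/XO.*; (2,2)=-1→OXX/OOX/X.O
ply 6, X at OXX/OOX/XO. | (2,2)=+1→OXX/OOX/XOX*
ply 7: OXX/OOX/XOX is terminal -1 (O); from .X./O.X/... depth 6

value(.X./O.X/..., O) = -1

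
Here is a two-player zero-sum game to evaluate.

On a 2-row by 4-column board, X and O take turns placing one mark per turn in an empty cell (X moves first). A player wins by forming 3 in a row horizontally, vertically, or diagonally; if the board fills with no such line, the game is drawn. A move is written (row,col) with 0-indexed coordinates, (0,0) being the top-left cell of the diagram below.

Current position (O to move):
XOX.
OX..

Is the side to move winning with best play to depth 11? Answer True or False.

p1 O@[XOX./OX..]: (0,3)[XOXO/OX..]+0* (1,2)[XOX./OXO.]+0 (1,3)[XOX./OX.O]+0
p2 X@[XOXO/OX..]: (1,2)[XOXO/OXX.]+0* (1,3)[XOXO/OX.X]+0
p3 O@[XOXO/OXX.]: (1,3)[XOXO/OXXO]+0*
p4 X@[XOXO/OXXO] terminal +0; root [XOX./OX..] d11

O winning at [XOX./OX..]: False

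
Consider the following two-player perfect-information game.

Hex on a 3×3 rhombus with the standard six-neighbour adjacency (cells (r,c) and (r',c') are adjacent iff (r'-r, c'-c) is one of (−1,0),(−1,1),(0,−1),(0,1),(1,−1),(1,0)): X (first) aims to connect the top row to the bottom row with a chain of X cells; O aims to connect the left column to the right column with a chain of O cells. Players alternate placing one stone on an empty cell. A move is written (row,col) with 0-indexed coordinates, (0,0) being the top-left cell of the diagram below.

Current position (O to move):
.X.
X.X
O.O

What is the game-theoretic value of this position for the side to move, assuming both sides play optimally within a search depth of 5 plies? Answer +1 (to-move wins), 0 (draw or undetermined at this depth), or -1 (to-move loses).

[.X./X.X/O.O] O move#1: (0,0):-1/OX./X.X/O.O, (0,2):+1/.XO/X.X/O.O*, (1,1):+1/.X./XOX/O.O, (2,1):+1/.X./X.X/OOO
[.XO/X.X/O.O] X move#2: (0,0):-1/XXO/X.X/O.O*, (1,1):-1/.XO/XXX/O.O, (2,1):-1/.XO/X.X/OXO
[XXO/X.X/O.O] O move#3: (1,1):+1/XXO/XOX/O.O*, (2,1):+1/XXO/X.X/OOO
[XXO/XOX/O.O] end (terminal -1, X#4); searched .X./X.X/O.O to 5

value(.X./X.X/O.O, O) = +1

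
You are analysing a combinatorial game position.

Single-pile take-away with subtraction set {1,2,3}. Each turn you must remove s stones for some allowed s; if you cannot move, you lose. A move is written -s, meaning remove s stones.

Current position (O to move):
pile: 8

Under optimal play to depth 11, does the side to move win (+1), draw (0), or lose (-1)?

value(8, O) = -1

ply 1, O at 8 | -1=-1→7*; -2=-1→6; -3=-1→5
ply 2, X at 7 | -1=-1→6; -2=-1→5; -3=+1→4*
ply 3, O at 4 | -1=-1→3*; -2=-1→2; -3=-1→1
ply 4, X at 3 | -1=-1→2; -2=-1→1; -3=+1→0*
ply 5: 0 is terminal -1 (O); from 8 depth 11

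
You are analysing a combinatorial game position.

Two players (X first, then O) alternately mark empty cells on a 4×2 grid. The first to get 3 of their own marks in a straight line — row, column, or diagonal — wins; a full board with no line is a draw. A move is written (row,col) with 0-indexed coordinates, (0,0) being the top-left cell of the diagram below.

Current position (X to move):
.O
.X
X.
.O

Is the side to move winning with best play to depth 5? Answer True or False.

X winning at [.O/.X/X./.O]: True

p1 X@[.O/.X/X./.O]: (0,0)[XO/.X/X./.O]+0 (1,0)[.O/XX/X./.O]+1* (2,1)[.O/.X/XX/.O]+0 (3,0)[.O/.X/X./XO]+0
p2 O@[.O/XX/X./.O]: (0,0)[OO/XX/X./.O]-1* (2,1)[.O/XX/XO/.O]-1 (3,0)[.O/XX/X./OO]-1
p3 X@[OO/XX/X./.O]: (2,1)[OO/XX/XX/.O]+0 (3,0)[OO/XX/X./XO]+1*
p4 O@[OO/XX/X./XO] terminal -1; root [.O/.X/X./.O] d5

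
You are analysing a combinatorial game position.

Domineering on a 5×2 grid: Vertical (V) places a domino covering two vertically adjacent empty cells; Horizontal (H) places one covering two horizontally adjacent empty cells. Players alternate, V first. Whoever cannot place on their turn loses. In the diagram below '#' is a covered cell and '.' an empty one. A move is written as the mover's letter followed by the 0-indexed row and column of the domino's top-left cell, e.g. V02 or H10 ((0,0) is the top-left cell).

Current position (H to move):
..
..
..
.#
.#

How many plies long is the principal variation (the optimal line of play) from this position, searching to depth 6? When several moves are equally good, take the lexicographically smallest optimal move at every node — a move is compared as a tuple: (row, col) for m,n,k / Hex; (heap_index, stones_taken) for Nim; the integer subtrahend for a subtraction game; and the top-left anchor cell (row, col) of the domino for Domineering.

ply 1, H at ../../../.#/.# | H00=-1→##/../../.#/.#; H10=+1→../##/../.#/.#*; H20=-1→../../##/.#/.#
ply 2, V at ../##/../.#/.# | V20=-1→../##/#./##/.#*; V30=-1→../##/../##/##
ply 3, H at ../##/#./##/.# | H00=+1→##/##/#./##/.#*
ply 4: ##/##/#./##/.# is terminal -1 (V); from ../../../.#/.# depth 6

PV length from [../../../.#/.#]: 3 plies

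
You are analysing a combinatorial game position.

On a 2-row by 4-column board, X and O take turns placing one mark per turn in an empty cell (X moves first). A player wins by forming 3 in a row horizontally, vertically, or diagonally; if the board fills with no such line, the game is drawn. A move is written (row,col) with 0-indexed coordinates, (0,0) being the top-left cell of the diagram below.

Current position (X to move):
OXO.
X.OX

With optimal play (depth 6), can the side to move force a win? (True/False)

p1 X@[OXO./X.OX]: (0,3)[OXOX/X.OX]+0* (1,1)[OXO./XXOX]+0
p2 O@[OXOX/X.OX]: (1,1)[OXOX/XOOX]+0*
p3 X@[OXOX/XOOX] terminal +0; root [OXO./X.OX] d6

X winning at [OXO./X.OX]: False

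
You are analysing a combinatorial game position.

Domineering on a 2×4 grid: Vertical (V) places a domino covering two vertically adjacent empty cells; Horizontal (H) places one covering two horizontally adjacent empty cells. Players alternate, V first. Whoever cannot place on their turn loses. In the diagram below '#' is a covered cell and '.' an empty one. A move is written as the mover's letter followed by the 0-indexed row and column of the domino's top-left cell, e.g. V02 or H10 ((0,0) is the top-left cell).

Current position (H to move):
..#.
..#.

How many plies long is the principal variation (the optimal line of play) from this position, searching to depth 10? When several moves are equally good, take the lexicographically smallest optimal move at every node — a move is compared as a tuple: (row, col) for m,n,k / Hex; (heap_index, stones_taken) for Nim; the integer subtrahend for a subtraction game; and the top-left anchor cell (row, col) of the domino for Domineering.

[..#./..#.] H move#1: H00:+1/###./..#.*, H10:+1/..#./###.
[###./..#.] V move#2: V03:-1/####/..##*
[####/..##] H move#3: H10:+1/####/####*
[####/####] end (terminal -1, V#4); searched ..#./..#. to 10

PV length from [..#./..#.]: 3 plies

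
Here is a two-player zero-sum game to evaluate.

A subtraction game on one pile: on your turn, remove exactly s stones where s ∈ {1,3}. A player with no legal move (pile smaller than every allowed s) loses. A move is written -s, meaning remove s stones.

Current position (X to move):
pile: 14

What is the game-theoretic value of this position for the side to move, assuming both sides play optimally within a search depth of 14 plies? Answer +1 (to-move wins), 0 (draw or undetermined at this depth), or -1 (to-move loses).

value(14, X) = -1

p1 X@[14]: -1[13]-1* -3[11]-1
p2 O@[13]: -1[12]+1* -3[10]+1
p3 X@[12]: -1[11]-1* -3[9]-1
p4 O@[11]: -1[10]+1* -3[8]+1
p5 X@[10]: -1[9]-1* -3[7]-1
p6 O@[9]: -1[8]+1* -3[6]+1
p7 X@[8]: -1[7]-1* -3[5]-1
p8 O@[7]: -1[6]+1* -3[4]+1
p9 X@[6]: -1[5]-1* -3[3]-1
p10 O@[5]: -1[4]+1* -3[2]+1
p11 X@[4]: -1[3]-1* -3[1]-1
p12 O@[3]: -1[2]+1* -3[0]+1
p13 X@[2]: -1[1]-1*
p14 O@[1]: -1[0]+1*
p15 X@[0] terminal -1; root [14] d14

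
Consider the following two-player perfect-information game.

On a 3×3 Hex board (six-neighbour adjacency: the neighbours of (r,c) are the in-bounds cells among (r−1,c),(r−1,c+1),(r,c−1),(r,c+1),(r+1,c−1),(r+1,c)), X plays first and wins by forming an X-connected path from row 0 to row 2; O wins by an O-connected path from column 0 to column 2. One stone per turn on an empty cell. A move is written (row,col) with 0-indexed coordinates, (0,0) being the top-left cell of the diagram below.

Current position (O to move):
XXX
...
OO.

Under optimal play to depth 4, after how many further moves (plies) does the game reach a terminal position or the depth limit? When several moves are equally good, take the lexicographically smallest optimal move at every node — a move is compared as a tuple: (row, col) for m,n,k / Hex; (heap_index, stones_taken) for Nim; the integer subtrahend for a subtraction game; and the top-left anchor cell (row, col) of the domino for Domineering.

p1 O@[XXX/.../OO.]: (1,0)[XXX/O../OO.]+1* (1,1)[XXX/.O./OO.]+1 (1,2)[XXX/..O/OO.]+1 (2,2)[XXX/.../OOO]+1
p2 X@[XXX/O../OO.]: (1,1)[XXX/OX./OO.]-1* (1,2)[XXX/O.X/OO.]-1 (2,2)[XXX/O../OOX]-1
p3 O@[XXX/OX./OO.]: (1,2)[XXX/OXO/OO.]+1* (2,2)[XXX/OX./OOO]+1
p4 X@[XXX/OXO/OO.] terminal -1; root [XXX/.../OO.] d4

PV length from [XXX/.../OO.]: 3 plies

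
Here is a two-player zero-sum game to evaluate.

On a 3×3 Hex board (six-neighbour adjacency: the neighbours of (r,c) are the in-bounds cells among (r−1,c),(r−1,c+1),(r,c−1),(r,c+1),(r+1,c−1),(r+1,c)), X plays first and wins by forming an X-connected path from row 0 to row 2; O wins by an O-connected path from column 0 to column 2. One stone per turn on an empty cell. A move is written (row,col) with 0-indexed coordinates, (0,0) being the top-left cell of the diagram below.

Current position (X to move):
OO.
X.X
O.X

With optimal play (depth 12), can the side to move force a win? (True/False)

[OO./X.X/O.X] X move#1: (0,2):+1/OOX/X.X/O.X*, (1,1):-1/OO./XXX/O.X, (2,1):-1/OO./X.X/OXX
[OOX/X.X/O.X] end (terminal -1, O#2); searched OO./X.X/O.X to 12

X winning at [OO./X.X/O.X]: True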